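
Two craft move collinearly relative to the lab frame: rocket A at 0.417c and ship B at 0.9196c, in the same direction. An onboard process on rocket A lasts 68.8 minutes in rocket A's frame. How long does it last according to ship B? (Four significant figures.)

Speed of rocket A in ship B's frame: u = (v_A − v_B)/(1 − v_A v_B/c²) = (0.417 − 0.9196)/(1 − 0.417×0.9196) = −0.5026/0.6165268 = −0.81521; |u| = 0.81521c.
At |u| = 0.81521c, γ = (1 − 0.664567)^(−1/2) = 1.7266.
The clock on rocket A records proper time, so ship B measures Δt = γΔτ = 1.7266 × 68.8 = 118.8 minutes.

118.8 minutes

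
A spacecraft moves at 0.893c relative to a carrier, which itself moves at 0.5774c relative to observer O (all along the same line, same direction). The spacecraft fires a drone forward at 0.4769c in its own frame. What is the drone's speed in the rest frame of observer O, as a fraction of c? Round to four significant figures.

First combine the drone and spacecraft (S''→S'): u₁ = (0.4769 + 0.893)/(1 + 0.4769×0.893) = 1.3699/1.4258717 = 0.96075.
Then combine with the carrier (S'→S): u = (0.96075 + 0.5774)/(1 + 0.96075×0.5774) = 1.53815/1.55473705 = 0.98933.

0.9893c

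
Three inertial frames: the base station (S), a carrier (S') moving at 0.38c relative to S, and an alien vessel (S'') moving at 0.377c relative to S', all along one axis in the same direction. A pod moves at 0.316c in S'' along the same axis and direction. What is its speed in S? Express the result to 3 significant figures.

Apply u = (u'+v)/(1+u'v) twice. Pod in the carrier frame: (0.316+0.377)/(1+0.316·0.377) = 0.693/1.119132 = 0.61923c.
That velocity, transformed to the rest frame of the base station: (0.61923+0.38)/(1+0.61923·0.38) = 0.99923/1.2353074 = 0.80889c.

0.809c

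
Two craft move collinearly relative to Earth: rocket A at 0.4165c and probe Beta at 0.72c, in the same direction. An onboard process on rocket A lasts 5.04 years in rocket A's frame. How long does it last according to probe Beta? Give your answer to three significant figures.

5.59 years

Transform rocket A's velocity into probe Beta's frame: (0.4165 − 0.72)/(1 − 0.4165·0.72) = −0.3035/0.70012, so the relative speed is 0.4335c.
At |u| = 0.4335c, γ = (1 − 0.187922)^(−1/2) = 1.1097.
Rocket A's interval is proper; time dilation gives Δt_B = γΔτ = 1.1097 × 5.04 years = 5.59 years.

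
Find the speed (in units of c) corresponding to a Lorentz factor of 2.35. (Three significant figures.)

β = √(1 − 1/γ²) = √(1 − 1/5.5225) = √0.818923 = 0.905.

0.905c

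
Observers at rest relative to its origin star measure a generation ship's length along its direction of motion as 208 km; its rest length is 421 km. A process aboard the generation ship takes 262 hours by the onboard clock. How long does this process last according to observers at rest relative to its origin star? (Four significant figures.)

From L = L₀/γ: γ = 421/208 = 2.02404.
Δt = γΔτ = 2.02404 × 262 = 530.3 hours.

530.3 hours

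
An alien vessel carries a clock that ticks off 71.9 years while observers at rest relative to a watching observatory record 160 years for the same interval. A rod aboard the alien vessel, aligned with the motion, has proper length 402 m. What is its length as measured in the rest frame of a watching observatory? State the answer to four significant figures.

From Δt = γΔτ: γ = 160/71.9 = 2.22531.
The rod contracts by the same γ: 402 m / 2.22531 = 180.6 m.

180.6 m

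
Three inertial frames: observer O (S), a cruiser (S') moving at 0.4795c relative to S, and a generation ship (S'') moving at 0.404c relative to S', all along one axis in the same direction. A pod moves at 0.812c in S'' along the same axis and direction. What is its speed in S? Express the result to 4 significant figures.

0.9695c

First combine the pod and generation ship (S''→S'): u₁ = (0.812 + 0.404)/(1 + 0.812×0.404) = 1.216/1.328048 = 0.91563.
Then combine with the cruiser (S'→S): u = (0.91563 + 0.4795)/(1 + 0.91563×0.4795) = 1.39513/1.439044585 = 0.96948.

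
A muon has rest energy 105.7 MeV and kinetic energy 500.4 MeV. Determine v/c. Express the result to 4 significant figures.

γ = 1 + K/(mc²) = 1 + 500.4/105.7 = 5.7342.
β = √(1 − 1/γ²) = √(1 − 0.0304127) = √0.9695873 = 0.9847.

0.9847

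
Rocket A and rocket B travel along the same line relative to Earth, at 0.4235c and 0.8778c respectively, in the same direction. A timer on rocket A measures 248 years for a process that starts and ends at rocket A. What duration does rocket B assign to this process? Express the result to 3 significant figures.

The velocity of rocket A relative to rocket B is (0.4235 − 0.8778)c / (1 − 0.4235×0.8778) = −0.72312c; relative speed 0.72312c.
At |u| = 0.72312c, γ = (1 − 0.522903)^(−1/2) = 1.4478.
The clock on rocket A records proper time, so rocket B measures Δt = γΔτ = 1.4478 × 248 = 359 years.

359 years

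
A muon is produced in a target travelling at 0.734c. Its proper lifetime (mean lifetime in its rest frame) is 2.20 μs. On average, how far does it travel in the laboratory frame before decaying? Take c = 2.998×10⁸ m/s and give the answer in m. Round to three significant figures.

γ = 1/√(1 − β²) = 1/√(1 − 0.538756) = 1/√0.461244 = 1/0.679149 = 1.4724.
Lab-frame lifetime: Δt = γτ = 1.4724 × 2.20 μs = 3.2393 μs.
Distance: d = vΔt = 0.734 × 2.998×10⁸ m/s × 3.2393×10^-6 s = 713 m.

713 m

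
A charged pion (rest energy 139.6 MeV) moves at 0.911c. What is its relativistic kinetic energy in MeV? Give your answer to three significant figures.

With β = 0.911, γ = 1/√(1 − 0.911²) = 1/√0.170079 = 2.4248.
Kinetic energy: K = (γ − 1)mc² = (2.4248 − 1) × 139.6 MeV = 1.4248 × 139.6 = 199 MeV.

199 MeV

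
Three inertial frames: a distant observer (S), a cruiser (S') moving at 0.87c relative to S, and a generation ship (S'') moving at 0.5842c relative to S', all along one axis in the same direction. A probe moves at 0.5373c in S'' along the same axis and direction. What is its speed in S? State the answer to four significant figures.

0.9891c

Apply u = (u'+v)/(1+u'v) twice. Probe in the cruiser frame: (0.5373+0.5842)/(1+0.5373·0.5842) = 1.1215/1.31389066 = 0.85357c.
That velocity, transformed to the rest frame of a distant observer: (0.85357+0.87)/(1+0.85357·0.87) = 1.72357/1.7426059 = 0.98908c.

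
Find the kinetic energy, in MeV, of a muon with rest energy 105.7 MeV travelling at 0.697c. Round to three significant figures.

γ = 1/√(1 − β²) = 1/√(1 − 0.485809) = 1/√0.514191 = 1/0.717071 = 1.39456.
Kinetic energy: K = (γ − 1)mc² = (1.39456 − 1) × 105.7 MeV = 0.39456 × 105.7 = 41.7 MeV.

41.7 MeV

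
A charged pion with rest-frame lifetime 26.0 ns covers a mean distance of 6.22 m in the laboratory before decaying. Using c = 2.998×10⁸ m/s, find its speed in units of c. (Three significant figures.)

Lab distance = (lab lifetime)·v = γτ·βc, so βγ = d/(cτ) = 6.220/(2.998×10⁸ × 2.600×10^-8) = 0.79797.
With βγ = 0.79797: γ² = 1 + (βγ)² = 1.636756, and β = (βγ)/γ = 0.79797/1.27936 = 0.624.

0.624c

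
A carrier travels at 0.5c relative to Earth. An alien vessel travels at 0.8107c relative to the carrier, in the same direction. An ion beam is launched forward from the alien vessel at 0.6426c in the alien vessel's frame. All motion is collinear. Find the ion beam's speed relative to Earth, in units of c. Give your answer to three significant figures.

Apply u = (u'+v)/(1+u'v) twice. Ion beam in the carrier frame: (0.6426+0.8107)/(1+0.6426·0.8107) = 1.4533/1.52095582 = 0.95552c.
That velocity, transformed to the rest frame of Earth: (0.95552+0.5)/(1+0.95552·0.5) = 1.45552/1.47776 = 0.98495c.

0.985c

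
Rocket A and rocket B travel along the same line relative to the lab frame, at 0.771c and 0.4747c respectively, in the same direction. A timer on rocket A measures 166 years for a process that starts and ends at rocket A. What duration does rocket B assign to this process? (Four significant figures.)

The velocity of rocket A relative to rocket B is (0.771 − 0.4747)c / (1 − 0.771×0.4747) = 0.46735c; relative speed 0.46735c.
γ for this relative speed: γ = 1/√(1 − 0.218416) = 1.1311.
Rocket A's interval is proper; time dilation gives Δt_B = γΔτ = 1.1311 × 166 years = 187.8 years.

187.8 years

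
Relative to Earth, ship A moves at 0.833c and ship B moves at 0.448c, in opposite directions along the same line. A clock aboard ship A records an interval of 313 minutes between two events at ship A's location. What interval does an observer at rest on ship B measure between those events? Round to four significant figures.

The velocity of ship A relative to ship B is (0.833 + 0.448)c / (1 + 0.833×0.448) = 0.93287c; relative speed 0.93287c.
γ for this relative speed: γ = 1/√(1 − 0.870246) = 2.7761.
Ship A's interval is proper; time dilation gives Δt_B = γΔτ = 2.7761 × 313 minutes = 868.9 minutes.

868.9 minutes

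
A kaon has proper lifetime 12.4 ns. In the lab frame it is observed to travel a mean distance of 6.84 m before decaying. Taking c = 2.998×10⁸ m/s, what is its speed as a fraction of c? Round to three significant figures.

Lab distance = (lab lifetime)·v = γτ·βc, so βγ = d/(cτ) = 6.840/(2.998×10⁸ × 1.240×10^-8) = 1.8399.
With βγ = 1.8399: γ² = 1 + (βγ)² = 4.38523, and β = (βγ)/γ = 1.8399/2.09409 = 0.879.

0.879c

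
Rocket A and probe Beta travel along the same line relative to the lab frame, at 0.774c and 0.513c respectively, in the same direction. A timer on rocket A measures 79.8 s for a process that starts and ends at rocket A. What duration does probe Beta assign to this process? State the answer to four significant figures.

Speed of rocket A in probe Beta's frame: u = (v_A − v_B)/(1 − v_A v_B/c²) = (0.774 − 0.513)/(1 − 0.774×0.513) = 0.261/0.602938 = 0.43288; |u| = 0.43288c.
γ for this relative speed: γ = 1/√(1 − 0.187385) = 1.1093.
The clock on rocket A records proper time, so probe Beta measures Δt = γΔτ = 1.1093 × 79.8 = 88.52 s.

88.52 s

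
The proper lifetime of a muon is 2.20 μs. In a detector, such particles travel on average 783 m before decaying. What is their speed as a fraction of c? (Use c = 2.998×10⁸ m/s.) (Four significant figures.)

0.7648c

Lab distance = (lab lifetime)·v = γτ·βc, so βγ = d/(cτ) = 783.0/(2.998×10⁸ × 2.200×10^-6) = 1.1872.
With βγ = 1.1872: γ² = 1 + (βγ)² = 2.40944, and β = (βγ)/γ = 1.1872/1.55224 = 0.7648.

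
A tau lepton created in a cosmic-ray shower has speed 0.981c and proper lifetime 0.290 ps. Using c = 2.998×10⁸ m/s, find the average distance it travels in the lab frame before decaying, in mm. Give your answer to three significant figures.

0.440 mm

γ = 1/√(1 − β²) = 1/√(1 − 0.962361) = 1/√0.037639 = 1/0.194008 = 5.1544.
Lab-frame lifetime: Δt = γτ = 5.1544 × 0.290 ps = 1.4948 ps.
Distance: d = vΔt = 0.981 × 2.998×10⁸ m/s × 1.4948×10^-12 s = 4.40×10^-4 m = 0.440 mm.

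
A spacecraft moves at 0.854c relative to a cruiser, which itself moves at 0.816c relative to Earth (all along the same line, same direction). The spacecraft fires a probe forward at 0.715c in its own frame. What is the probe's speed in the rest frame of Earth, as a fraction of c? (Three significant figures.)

Compose velocities in two stages. Stage 1 (into S'): u₁ = (0.715+0.854)/(1+0.715×0.854) = 0.97417.
Stage 2 (into S): u = (0.97417+0.816)/(1+0.97417×0.816) = 0.99735, so the speed is 0.997c.

0.997c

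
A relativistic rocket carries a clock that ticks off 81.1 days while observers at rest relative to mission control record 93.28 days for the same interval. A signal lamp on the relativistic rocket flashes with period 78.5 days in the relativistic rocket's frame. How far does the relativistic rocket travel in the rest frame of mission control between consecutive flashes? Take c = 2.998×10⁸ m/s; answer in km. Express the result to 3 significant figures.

The time-dilation ratio gives γ = 93.28/81.1 = 1.15018.
β = √(1 − 1/γ²) = 0.49406. Lab-frame period = γτ = 1.15018×78.5 days = 90.289 days. Distance = βc × γτ = 0.49406 × 2.998×10⁸ m/s × 7800969.6 s = 1.1555×10^15 m = 1.16×10^12 km.

1.16×10^12 km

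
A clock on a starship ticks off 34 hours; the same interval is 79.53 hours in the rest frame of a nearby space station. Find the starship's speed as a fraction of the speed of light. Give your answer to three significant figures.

0.904c

γ = Δt/Δτ = 79.53/34 = 2.3391.
β = √(1 − 1/γ²) = √(1 − 0.182769) = √0.817231 = 0.904.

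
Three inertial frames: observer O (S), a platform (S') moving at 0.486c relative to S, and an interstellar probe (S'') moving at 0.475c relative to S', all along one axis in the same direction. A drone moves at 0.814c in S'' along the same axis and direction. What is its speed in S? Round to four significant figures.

0.9751c

First combine the drone and interstellar probe (S''→S'): u₁ = (0.814 + 0.475)/(1 + 0.814×0.475) = 1.289/1.38665 = 0.92958.
Then combine with the platform (S'→S): u = (0.92958 + 0.486)/(1 + 0.92958×0.486) = 1.41558/1.45177588 = 0.97507.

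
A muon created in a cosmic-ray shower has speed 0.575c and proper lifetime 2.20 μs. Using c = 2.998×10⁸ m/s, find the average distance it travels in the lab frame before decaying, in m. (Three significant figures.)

464 m

γ = 1/√(1 − β²) = 1/√(1 − 0.330625) = 1/√0.669375 = 1/0.818153 = 1.2223.
Lab-frame lifetime: Δt = γτ = 1.2223 × 2.20 μs = 2.6891 μs.
Distance: d = vΔt = 0.575 × 2.998×10⁸ m/s × 2.6891×10^-6 s = 464 m.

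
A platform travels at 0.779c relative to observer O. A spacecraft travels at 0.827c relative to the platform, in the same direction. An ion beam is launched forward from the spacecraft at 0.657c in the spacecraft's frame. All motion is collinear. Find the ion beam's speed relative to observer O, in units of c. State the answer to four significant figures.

First combine the ion beam and spacecraft (S''→S'): u₁ = (0.657 + 0.827)/(1 + 0.657×0.827) = 1.484/1.543339 = 0.96155.
Then combine with the platform (S'→S): u = (0.96155 + 0.779)/(1 + 0.96155×0.779) = 1.74055/1.74904745 = 0.99514.

0.9951c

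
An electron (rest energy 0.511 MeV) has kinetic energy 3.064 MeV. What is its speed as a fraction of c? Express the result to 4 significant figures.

0.9897c

γ = 1 + K/(mc²) = 1 + 3.064/0.511 = 6.9961.
β = √(1 − 1/γ²) = √(1 − 0.0204309) = √0.9795691 = 0.9897.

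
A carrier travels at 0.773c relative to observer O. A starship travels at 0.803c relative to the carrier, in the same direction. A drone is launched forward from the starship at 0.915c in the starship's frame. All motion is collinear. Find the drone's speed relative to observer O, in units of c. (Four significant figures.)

Apply u = (u'+v)/(1+u'v) twice. Drone in the carrier frame: (0.915+0.803)/(1+0.915·0.803) = 1.718/1.734745 = 0.99035c.
That velocity, transformed to the rest frame of observer O: (0.99035+0.773)/(1+0.99035·0.773) = 1.76335/1.76554055 = 0.99876c.

0.9988c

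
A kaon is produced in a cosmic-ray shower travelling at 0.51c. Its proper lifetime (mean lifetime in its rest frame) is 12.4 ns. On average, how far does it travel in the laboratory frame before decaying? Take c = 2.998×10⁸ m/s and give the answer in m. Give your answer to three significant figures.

With β = 0.51, γ = 1/√(1 − 0.51²) = 1/√0.7399 = 1.1626.
Lab-frame lifetime: Δt = γτ = 1.1626 × 12.4 ns = 14.416 ns.
Distance: d = vΔt = 0.51 × 2.998×10⁸ m/s × 1.4416×10^-8 s = 2.20 m.

2.20 m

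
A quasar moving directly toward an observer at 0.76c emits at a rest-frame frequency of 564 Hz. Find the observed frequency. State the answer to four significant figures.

Relativistic Doppler (source moving toward): f_obs = f_src · √((1+β)/(1−β)).
With β = 0.76: factor = √(1.76/0.24) = 2.708.
f_obs = 564 × 2.708 = 1527 Hz.

1527 Hz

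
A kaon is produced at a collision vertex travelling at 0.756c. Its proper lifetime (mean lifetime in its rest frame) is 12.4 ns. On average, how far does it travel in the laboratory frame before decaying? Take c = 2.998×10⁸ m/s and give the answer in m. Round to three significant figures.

4.29 m

With β = 0.756, γ = 1/√(1 − 0.756²) = 1/√0.428464 = 1.5277.
Lab-frame lifetime: Δt = γτ = 1.5277 × 12.4 ns = 18.943 ns.
Distance: d = vΔt = 0.756 × 2.998×10⁸ m/s × 1.8943×10^-8 s = 4.29 m.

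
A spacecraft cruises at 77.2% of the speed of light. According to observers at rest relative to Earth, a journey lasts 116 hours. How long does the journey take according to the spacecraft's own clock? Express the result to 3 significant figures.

γ = 1/√(1 − β²) = 1/√(1 − 0.595984) = 1/√0.404016 = 1/0.635623 = 1.5733.
The spacecraft's clock runs slow as seen from Earth, so Δτ = Δt/γ = 116/1.5733 = 73.7 hours.

73.7 hours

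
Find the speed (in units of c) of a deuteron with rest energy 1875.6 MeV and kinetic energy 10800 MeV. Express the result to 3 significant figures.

γ = 1 + K/(mc²) = 1 + 10800/1875.6 = 6.7582.
β = √(1 − 1/γ²) = √(1 − 0.0218946) = √0.9781054 = 0.989.

0.989c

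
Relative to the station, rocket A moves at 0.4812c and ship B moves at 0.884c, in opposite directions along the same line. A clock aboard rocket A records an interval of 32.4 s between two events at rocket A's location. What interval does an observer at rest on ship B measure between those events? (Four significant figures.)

The velocity of rocket A relative to ship B is (0.4812 + 0.884)c / (1 + 0.4812×0.884) = 0.95778c; relative speed 0.95778c.
γ for this relative speed: γ = 1/√(1 − 0.917343) = 3.4782.
Rocket A's interval is proper; time dilation gives Δt_B = γΔτ = 3.4782 × 32.4 s = 112.7 s.

112.7 s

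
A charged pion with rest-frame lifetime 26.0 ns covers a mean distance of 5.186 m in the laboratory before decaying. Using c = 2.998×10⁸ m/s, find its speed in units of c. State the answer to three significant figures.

Lab distance = (lab lifetime)·v = γτ·βc, so βγ = d/(cτ) = 5.186/(2.998×10⁸ × 2.600×10^-8) = 0.66532.
With βγ = 0.66532: γ² = 1 + (βγ)² = 1.442651, and β = (βγ)/γ = 0.66532/1.2011 = 0.554.

0.554c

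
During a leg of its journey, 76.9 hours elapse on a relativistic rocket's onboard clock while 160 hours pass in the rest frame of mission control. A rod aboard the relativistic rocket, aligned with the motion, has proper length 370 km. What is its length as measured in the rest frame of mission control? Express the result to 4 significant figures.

From Δt = γΔτ: γ = 160/76.9 = 2.08062.
The rod contracts by the same γ: 370 km / 2.08062 = 177.8 km.

177.8 km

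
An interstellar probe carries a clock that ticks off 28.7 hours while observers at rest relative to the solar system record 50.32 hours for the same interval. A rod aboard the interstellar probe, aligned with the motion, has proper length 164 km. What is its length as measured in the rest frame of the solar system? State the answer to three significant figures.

The time-dilation ratio gives γ = 50.32/28.7 = 1.75331.
L = L₀/γ = 164/1.75331 = 93.5 km.

93.5 km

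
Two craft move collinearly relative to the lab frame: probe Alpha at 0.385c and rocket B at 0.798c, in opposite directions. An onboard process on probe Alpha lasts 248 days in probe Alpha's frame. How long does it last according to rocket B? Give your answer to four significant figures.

582.9 days

Transform probe Alpha's velocity into rocket B's frame: (0.385 + 0.798)/(1 + 0.385·0.798) = 1.183/1.30723, so the relative speed is 0.90497c.
At |u| = 0.90497c, γ = (1 − 0.818971)^(−1/2) = 2.3503.
Probe Alpha's interval is proper; time dilation gives Δt_B = γΔτ = 2.3503 × 248 days = 582.9 days.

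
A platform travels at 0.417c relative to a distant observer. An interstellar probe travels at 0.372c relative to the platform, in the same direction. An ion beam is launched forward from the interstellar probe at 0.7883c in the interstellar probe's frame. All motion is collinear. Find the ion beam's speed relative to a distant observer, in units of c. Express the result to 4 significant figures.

0.9564c

Compose velocities in two stages. Stage 1 (into S'): u₁ = (0.7883+0.372)/(1+0.7883×0.372) = 0.8972.
Stage 2 (into S): u = (0.8972+0.417)/(1+0.8972×0.417) = 0.95639, so the speed is 0.9564c.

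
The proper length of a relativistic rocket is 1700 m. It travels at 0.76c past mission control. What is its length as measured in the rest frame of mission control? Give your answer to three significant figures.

With β = 0.76, γ = 1/√(1 − 0.76²) = 1/√0.4224 = 1.5386.
Length contraction: L = L₀/γ = 1700/1.5386 = 1100 m.

1100 m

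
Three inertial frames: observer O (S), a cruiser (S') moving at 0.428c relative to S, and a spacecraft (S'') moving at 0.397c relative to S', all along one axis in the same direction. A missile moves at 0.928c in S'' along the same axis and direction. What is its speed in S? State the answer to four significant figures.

0.9872c

Apply u = (u'+v)/(1+u'v) twice. Missile in the cruiser frame: (0.928+0.397)/(1+0.928·0.397) = 1.325/1.368416 = 0.96827c.
That velocity, transformed to the rest frame of observer O: (0.96827+0.428)/(1+0.96827·0.428) = 1.39627/1.41441956 = 0.98717c.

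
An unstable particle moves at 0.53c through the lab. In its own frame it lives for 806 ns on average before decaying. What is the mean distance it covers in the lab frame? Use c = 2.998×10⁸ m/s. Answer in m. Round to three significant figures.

Lorentz factor: γ = (1 − 0.2809)^(−1/2) = 1.1792.
Lab-frame lifetime: Δt = γτ = 1.1792 × 806 ns = 950.44 ns.
Distance: d = vΔt = 0.53 × 2.998×10⁸ m/s × 9.5044×10^-7 s = 151 m.

151 m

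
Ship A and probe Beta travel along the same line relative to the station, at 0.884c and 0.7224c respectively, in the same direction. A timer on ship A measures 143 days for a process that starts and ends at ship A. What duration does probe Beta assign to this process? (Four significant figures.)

159.9 days

The velocity of ship A relative to probe Beta is (0.884 − 0.7224)c / (1 − 0.884×0.7224) = 0.44715c; relative speed 0.44715c.
γ for this relative speed: γ = 1/√(1 − 0.199943) = 1.118.
The clock on ship A records proper time, so probe Beta measures Δt = γΔτ = 1.118 × 143 = 159.9 days.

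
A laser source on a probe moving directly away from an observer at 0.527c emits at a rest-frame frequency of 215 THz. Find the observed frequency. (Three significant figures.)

Relativistic Doppler (source moving away): f_obs = f_src · √((1−β)/(1+β)).
With β = 0.527: factor = √(0.473/1.527) = 0.55656.
f_obs = 215 × 0.55656 = 120 THz.

120 THz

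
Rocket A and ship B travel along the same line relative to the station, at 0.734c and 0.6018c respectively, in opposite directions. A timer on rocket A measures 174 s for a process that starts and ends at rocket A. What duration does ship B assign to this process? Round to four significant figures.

Transform rocket A's velocity into ship B's frame: (0.734 + 0.6018)/(1 + 0.734·0.6018) = 1.3358/1.4417212, so the relative speed is 0.92653c.
At |u| = 0.92653c, γ = (1 − 0.858458)^(−1/2) = 2.658.
The clock on rocket A records proper time, so ship B measures Δt = γΔτ = 2.658 × 174 = 462.5 s.

462.5 s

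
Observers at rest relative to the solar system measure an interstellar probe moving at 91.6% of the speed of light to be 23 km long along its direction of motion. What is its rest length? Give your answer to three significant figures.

β² = 0.839056, so γ = 1/√0.160944 = 2.4927.
Proper length: L₀ = γ·L = 2.4927 × 23 = 57.3 km.

57.3 km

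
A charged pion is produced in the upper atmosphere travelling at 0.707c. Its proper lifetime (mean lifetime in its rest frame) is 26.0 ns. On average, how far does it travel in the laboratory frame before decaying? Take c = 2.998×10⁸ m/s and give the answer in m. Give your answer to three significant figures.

7.79 m

γ = 1/√(1 − β²) = 1/√(1 − 0.499849) = 1/√0.500151 = 1/0.707214 = 1.414.
Lab-frame lifetime: Δt = γτ = 1.414 × 26.0 ns = 36.764 ns.
Distance: d = vΔt = 0.707 × 2.998×10⁸ m/s × 3.6764×10^-8 s = 7.79 m.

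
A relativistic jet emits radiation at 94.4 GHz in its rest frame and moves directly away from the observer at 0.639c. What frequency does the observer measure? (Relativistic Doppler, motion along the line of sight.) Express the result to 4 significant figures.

Relativistic Doppler (source moving away): f_obs = f_src · √((1−β)/(1+β)).
With β = 0.639: factor = √(0.361/1.639) = 0.46931.
f_obs = 94.4 × 0.46931 = 44.30 GHz.

44.30 GHz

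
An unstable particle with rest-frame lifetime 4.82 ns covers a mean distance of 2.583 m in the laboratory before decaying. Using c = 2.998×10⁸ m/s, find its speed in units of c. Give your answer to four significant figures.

0.8727c

d = βγcτ ⇒ βγ = d/(cτ) = 2.583 m / (1.445036 m) = 1.7875.
β = (βγ)/√(1+(βγ)²) = 1.7875/√4.19516 = 0.8727.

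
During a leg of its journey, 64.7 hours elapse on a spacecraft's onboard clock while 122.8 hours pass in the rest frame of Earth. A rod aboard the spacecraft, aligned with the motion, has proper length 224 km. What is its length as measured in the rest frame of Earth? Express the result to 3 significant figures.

118 km

The time-dilation ratio gives γ = 122.8/64.7 = 1.89799.
L = L₀/γ = 224/1.89799 = 118 km.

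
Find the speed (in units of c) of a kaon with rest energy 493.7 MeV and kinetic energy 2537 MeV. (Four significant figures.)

0.9866c

K = (γ−1)mc², so γ = 1 + 2537/493.7 = 6.1387.
Then v/c = √(1 − γ⁻²) = √(1 − 0.0265367) = √0.9734633 = 0.9866.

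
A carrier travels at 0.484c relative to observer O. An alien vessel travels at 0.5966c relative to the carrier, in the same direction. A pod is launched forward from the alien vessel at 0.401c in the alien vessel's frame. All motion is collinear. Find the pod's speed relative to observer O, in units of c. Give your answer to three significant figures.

0.928c

First combine the pod and alien vessel (S''→S'): u₁ = (0.401 + 0.5966)/(1 + 0.401×0.5966) = 0.9976/1.2392366 = 0.80501.
Then combine with the carrier (S'→S): u = (0.80501 + 0.484)/(1 + 0.80501×0.484) = 1.28901/1.38962484 = 0.9276.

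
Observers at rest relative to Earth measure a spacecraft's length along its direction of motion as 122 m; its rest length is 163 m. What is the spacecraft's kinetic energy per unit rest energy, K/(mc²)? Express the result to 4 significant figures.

0.3361

From L = L₀/γ: γ = 163/122 = 1.33607.
Since K = (γ−1)mc², K/(mc²) = 1.33607 − 1 = 0.3361.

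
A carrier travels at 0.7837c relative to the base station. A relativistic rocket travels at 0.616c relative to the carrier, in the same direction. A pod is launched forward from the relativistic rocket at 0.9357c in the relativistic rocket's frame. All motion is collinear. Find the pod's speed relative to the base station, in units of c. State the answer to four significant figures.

First combine the pod and relativistic rocket (S''→S'): u₁ = (0.9357 + 0.616)/(1 + 0.9357×0.616) = 1.5517/1.5763912 = 0.98434.
Then combine with the carrier (S'→S): u = (0.98434 + 0.7837)/(1 + 0.98434×0.7837) = 1.76804/1.771427258 = 0.99809.

0.9981c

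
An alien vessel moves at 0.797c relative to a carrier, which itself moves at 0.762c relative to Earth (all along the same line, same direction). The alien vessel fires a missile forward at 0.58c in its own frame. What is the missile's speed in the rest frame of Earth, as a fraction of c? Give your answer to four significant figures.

First combine the missile and alien vessel (S''→S'): u₁ = (0.58 + 0.797)/(1 + 0.58×0.797) = 1.377/1.46226 = 0.94169.
Then combine with the carrier (S'→S): u = (0.94169 + 0.762)/(1 + 0.94169×0.762) = 1.70369/1.71756778 = 0.99192.

0.9919c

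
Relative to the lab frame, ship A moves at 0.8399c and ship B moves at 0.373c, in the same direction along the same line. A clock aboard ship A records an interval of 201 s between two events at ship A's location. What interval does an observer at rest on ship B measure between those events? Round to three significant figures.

Speed of ship A in ship B's frame: u = (v_A − v_B)/(1 − v_A v_B/c²) = (0.8399 − 0.373)/(1 − 0.8399×0.373) = 0.4669/0.6867173 = 0.6799; |u| = 0.6799c.
At |u| = 0.6799c, γ = (1 − 0.462264)^(−1/2) = 1.3637.
Ship A's interval is proper; time dilation gives Δt_B = γΔτ = 1.3637 × 201 s = 274 s.

274 s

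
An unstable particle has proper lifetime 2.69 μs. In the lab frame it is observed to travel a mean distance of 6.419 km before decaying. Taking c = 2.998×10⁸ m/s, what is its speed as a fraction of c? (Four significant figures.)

0.9922c

Lab distance = (lab lifetime)·v = γτ·βc, so βγ = d/(cτ) = 6419/(2.998×10⁸ × 2.690×10^-6) = 7.9595.
With βγ = 7.9595: γ² = 1 + (βγ)² = 64.3536, and β = (βγ)/γ = 7.9595/8.02207 = 0.9922.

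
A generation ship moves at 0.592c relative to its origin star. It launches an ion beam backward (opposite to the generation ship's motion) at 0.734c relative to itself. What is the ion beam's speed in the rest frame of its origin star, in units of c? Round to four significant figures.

0.2511c

Relativistic velocity addition: u = (u' + v)/(1 + u'v/c²), with u' = −0.734c and v = 0.592c.
Numerator: −0.734 + 0.592 = −0.142. Denominator: 1 + (−0.734)(0.592) = 0.565472.
u = −0.142/0.565472 = −0.25112, so the speed is 0.2511c.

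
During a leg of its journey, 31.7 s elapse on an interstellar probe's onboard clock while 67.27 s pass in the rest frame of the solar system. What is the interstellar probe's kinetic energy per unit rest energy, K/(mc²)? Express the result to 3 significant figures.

1.12

γ = Δt/Δτ = 67.27/31.7 = 2.12208.
K/(mc²) = γ − 1 = 2.12208 − 1 = 1.12.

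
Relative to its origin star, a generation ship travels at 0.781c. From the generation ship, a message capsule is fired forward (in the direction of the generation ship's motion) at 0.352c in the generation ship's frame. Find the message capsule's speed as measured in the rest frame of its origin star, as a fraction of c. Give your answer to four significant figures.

0.8887c

Relativistic velocity addition: u = (u' + v)/(1 + u'v/c²), with u' = 0.352c and v = 0.781c.
Numerator: 0.352 + 0.781 = 1.133. Denominator: 1 + (0.352)(0.781) = 1.274912.
u = 1.133/1.274912 = 0.88869, so the speed is 0.8887c.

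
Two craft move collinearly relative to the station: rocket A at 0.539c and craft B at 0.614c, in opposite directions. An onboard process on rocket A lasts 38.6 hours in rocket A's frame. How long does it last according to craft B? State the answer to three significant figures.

The velocity of rocket A relative to craft B is (0.539 + 0.614)c / (1 + 0.539×0.614) = 0.8663c; relative speed 0.8663c.
γ for this relative speed: γ = 1/√(1 − 0.750476) = 2.0019.
Rocket A's interval is proper; time dilation gives Δt_B = γΔτ = 2.0019 × 38.6 hours = 77.3 hours.

77.3 hours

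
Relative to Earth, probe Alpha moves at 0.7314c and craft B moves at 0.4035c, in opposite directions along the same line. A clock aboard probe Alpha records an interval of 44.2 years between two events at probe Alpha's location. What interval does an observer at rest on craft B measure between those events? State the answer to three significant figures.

91.7 years

The velocity of probe Alpha relative to craft B is (0.7314 + 0.4035)c / (1 + 0.7314×0.4035) = 0.87629c; relative speed 0.87629c.
At |u| = 0.87629c, γ = (1 − 0.767884)^(−1/2) = 2.0756.
Probe Alpha's interval is proper; time dilation gives Δt_B = γΔτ = 2.0756 × 44.2 years = 91.7 years.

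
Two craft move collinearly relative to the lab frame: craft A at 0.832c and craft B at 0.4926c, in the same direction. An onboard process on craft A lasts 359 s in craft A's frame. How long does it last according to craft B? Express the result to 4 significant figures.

Speed of craft A in craft B's frame: u = (v_A − v_B)/(1 − v_A v_B/c²) = (0.832 − 0.4926)/(1 − 0.832×0.4926) = 0.3394/0.5901568 = 0.5751; |u| = 0.5751c.
γ for this relative speed: γ = 1/√(1 − 0.33074) = 1.2224.
The clock on craft A records proper time, so craft B measures Δt = γΔτ = 1.2224 × 359 = 438.8 s.

438.8 s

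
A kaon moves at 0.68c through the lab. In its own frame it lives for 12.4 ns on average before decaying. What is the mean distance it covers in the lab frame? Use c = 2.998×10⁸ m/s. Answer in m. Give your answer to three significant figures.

3.45 m

γ = 1/√(1 − β²) = 1/√(1 − 0.4624) = 1/√0.5376 = 1/0.733212 = 1.3639.
Lab-frame lifetime: Δt = γτ = 1.3639 × 12.4 ns = 16.912 ns.
Distance: d = vΔt = 0.68 × 2.998×10⁸ m/s × 1.6912×10^-8 s = 3.45 m.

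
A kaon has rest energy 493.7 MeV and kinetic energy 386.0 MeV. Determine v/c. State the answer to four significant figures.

0.8277

γ = 1 + K/(mc²) = 1 + 386.0/493.7 = 1.7819.
β = √(1 − 1/γ²) = √(1 − 0.314944) = √0.685056 = 0.8277.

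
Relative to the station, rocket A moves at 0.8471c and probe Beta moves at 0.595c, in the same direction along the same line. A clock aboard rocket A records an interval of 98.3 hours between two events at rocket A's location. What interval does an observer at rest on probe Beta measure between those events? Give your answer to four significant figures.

114.1 hours

Transform rocket A's velocity into probe Beta's frame: (0.8471 − 0.595)/(1 − 0.8471·0.595) = 0.2521/0.4959755, so the relative speed is 0.50829c.
At |u| = 0.50829c, γ = (1 − 0.258359)^(−1/2) = 1.1612.
The clock on rocket A records proper time, so probe Beta measures Δt = γΔτ = 1.1612 × 98.3 = 114.1 hours.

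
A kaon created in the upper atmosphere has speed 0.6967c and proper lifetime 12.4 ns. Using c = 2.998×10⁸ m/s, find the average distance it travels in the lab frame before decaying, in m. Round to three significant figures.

β² = 0.48539089, so γ = 1/√0.51460911 = 1.394.
Lab-frame lifetime: Δt = γτ = 1.394 × 12.4 ns = 17.286 ns.
Distance: d = vΔt = 0.6967 × 2.998×10⁸ m/s × 1.7286×10^-8 s = 3.61 m.

3.61 m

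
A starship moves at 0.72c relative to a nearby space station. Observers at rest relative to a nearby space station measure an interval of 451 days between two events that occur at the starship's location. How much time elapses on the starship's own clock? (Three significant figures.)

313 days

With β = 0.72, γ = 1/√(1 − 0.72²) = 1/√0.4816 = 1.441.
The starship's clock runs slow as seen from a nearby space station, so Δτ = Δt/γ = 451/1.441 = 313 days.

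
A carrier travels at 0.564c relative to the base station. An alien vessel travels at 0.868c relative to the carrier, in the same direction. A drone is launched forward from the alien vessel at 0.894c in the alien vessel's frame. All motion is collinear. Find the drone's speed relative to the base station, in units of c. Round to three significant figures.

Compose velocities in two stages. Stage 1 (into S'): u₁ = (0.894+0.868)/(1+0.894×0.868) = 0.99212.
Stage 2 (into S): u = (0.99212+0.564)/(1+0.99212×0.564) = 0.9978, so the speed is 0.998c.

0.998c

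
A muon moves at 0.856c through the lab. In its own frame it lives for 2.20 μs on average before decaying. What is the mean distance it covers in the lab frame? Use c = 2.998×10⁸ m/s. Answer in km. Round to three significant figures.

β² = 0.732736, so γ = 1/√0.267264 = 1.9343.
Lab-frame lifetime: Δt = γτ = 1.9343 × 2.20 μs = 4.2555 μs.
Distance: d = vΔt = 0.856 × 2.998×10⁸ m/s × 4.2555×10^-6 s = 1090 m = 1.09 km.

1.09 km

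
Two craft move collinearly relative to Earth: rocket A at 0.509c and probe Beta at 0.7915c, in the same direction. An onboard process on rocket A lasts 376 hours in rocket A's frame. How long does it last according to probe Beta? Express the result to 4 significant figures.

426.8 hours

Speed of rocket A in probe Beta's frame: u = (v_A − v_B)/(1 − v_A v_B/c²) = (0.509 − 0.7915)/(1 − 0.509×0.7915) = −0.2825/0.5971265 = −0.4731; |u| = 0.4731c.
γ for this relative speed: γ = 1/√(1 − 0.223824) = 1.1351.
The clock on rocket A records proper time, so probe Beta measures Δt = γΔτ = 1.1351 × 376 = 426.8 hours.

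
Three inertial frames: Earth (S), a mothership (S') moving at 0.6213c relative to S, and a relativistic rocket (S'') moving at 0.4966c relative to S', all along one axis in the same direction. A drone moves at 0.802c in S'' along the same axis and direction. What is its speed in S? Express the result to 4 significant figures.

First combine the drone and relativistic rocket (S''→S'): u₁ = (0.802 + 0.4966)/(1 + 0.802×0.4966) = 1.2986/1.3982732 = 0.92872.
Then combine with the mothership (S'→S): u = (0.92872 + 0.6213)/(1 + 0.92872×0.6213) = 1.55002/1.577013736 = 0.98288.

0.9829c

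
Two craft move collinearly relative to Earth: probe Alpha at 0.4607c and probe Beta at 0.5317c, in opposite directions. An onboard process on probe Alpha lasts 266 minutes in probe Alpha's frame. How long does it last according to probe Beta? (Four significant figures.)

440.5 minutes

Speed of probe Alpha in probe Beta's frame: u = (v_A + v_B)/(1 + v_A v_B/c²) = (0.4607 + 0.5317)/(1 + 0.4607×0.5317) = 0.9924/1.24495419 = 0.79714; |u| = 0.79714c.
At |u| = 0.79714c, γ = (1 − 0.635432)^(−1/2) = 1.6562.
The clock on probe Alpha records proper time, so probe Beta measures Δt = γΔτ = 1.6562 × 266 = 440.5 minutes.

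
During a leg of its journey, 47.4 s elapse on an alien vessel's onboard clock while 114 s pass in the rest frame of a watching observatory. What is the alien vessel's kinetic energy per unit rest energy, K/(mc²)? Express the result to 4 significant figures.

1.405

From Δt = γΔτ: γ = 114/47.4 = 2.40506.
Since K = (γ−1)mc², K/(mc²) = 2.40506 − 1 = 1.405.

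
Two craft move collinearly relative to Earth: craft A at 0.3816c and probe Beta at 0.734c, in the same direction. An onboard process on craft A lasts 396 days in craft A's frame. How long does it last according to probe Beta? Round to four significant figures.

Speed of craft A in probe Beta's frame: u = (v_A − v_B)/(1 − v_A v_B/c²) = (0.3816 − 0.734)/(1 − 0.3816×0.734) = −0.3524/0.7199056 = −0.48951; |u| = 0.48951c.
At |u| = 0.48951c, γ = (1 − 0.23962)^(−1/2) = 1.1468.
Craft A's interval is proper; time dilation gives Δt_B = γΔτ = 1.1468 × 396 days = 454.1 days.

454.1 days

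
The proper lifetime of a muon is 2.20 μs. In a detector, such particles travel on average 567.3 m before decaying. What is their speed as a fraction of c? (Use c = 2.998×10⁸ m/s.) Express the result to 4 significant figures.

Let x = d/(cτ) = 567.3 m / (2.998×10⁸ m/s × 2.200×10^-6 s) = 0.86012. Since d = βγcτ, x = βγ = β/√(1−β²).
Solving: β² = x²/(1+x²) = 0.739806/1.739806 = 0.425223, so β = 0.6521.

0.6521c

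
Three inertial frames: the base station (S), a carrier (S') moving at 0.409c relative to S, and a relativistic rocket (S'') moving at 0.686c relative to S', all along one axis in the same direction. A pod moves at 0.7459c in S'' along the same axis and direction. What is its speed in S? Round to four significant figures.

0.9775c

Apply u = (u'+v)/(1+u'v) twice. Pod in the carrier frame: (0.7459+0.686)/(1+0.7459·0.686) = 1.4319/1.5116874 = 0.94722c.
That velocity, transformed to the rest frame of the base station: (0.94722+0.409)/(1+0.94722·0.409) = 1.35622/1.38741298 = 0.97752c.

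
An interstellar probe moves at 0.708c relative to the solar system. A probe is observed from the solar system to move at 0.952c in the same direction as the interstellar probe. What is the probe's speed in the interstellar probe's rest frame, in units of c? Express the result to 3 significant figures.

Transform to the interstellar probe's frame: u' = (u − v)/(1 − uv/c²).
u' = (0.952 − 0.708)/(1 − 0.952×0.708) = 0.244/0.325984 = 0.7485.
Speed in the interstellar probe's frame: 0.749c (in the same direction).

0.749c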